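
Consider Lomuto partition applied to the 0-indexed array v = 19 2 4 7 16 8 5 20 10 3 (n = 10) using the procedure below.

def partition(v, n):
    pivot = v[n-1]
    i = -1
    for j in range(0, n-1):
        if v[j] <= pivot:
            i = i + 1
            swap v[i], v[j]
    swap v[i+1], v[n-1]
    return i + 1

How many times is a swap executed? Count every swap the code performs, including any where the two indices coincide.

pivot = v[9] = 3; i = -1
j=0: v[0]=19 > 3 → no swap
j=1: v[1]=2 ≤ 3 → i=0, swap v[0],v[1] → 2 19 4 7 16 8 5 20 10 3
j=2: v[2]=4 > 3 → no swap
j=3: v[3]=7 > 3 → no swap
j=4: v[4]=16 > 3 → no swap
j=5: v[5]=8 > 3 → no swap
j=6: v[6]=5 > 3 → no swap
j=7: v[7]=20 > 3 → no swap
j=8: v[8]=10 > 3 → no swap
final swap v[1],v[9] → 2 3 4 7 16 8 5 20 10 19; return 1

2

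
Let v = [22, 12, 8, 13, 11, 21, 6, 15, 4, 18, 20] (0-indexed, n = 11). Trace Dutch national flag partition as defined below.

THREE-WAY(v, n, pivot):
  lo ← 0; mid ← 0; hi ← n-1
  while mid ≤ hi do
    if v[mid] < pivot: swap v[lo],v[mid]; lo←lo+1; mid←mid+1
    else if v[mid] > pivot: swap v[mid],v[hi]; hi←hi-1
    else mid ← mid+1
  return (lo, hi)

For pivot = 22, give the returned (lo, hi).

lo=0 mid=0 hi=10
22=22: mid=1
12<22: swap(0,1), lo=1 mid=2 ⇒ [12, 22, 8, 13, 11, 21, 6, 15, 4, 18, 20]
8<22: swap(1,2), lo=2 mid=3 ⇒ [12, 8, 22, 13, 11, 21, 6, 15, 4, 18, 20]
13<22: swap(2,3), lo=3 mid=4 ⇒ [12, 8, 13, 22, 11, 21, 6, 15, 4, 18, 20]
11<22: swap(3,4), lo=4 mid=5 ⇒ [12, 8, 13, 11, 22, 21, 6, 15, 4, 18, 20]
21<22: swap(4,5), lo=5 mid=6 ⇒ [12, 8, 13, 11, 21, 22, 6, 15, 4, 18, 20]
6<22: swap(5,6), lo=6 mid=7 ⇒ [12, 8, 13, 11, 21, 6, 22, 15, 4, 18, 20]
15<22: swap(6,7), lo=7 mid=8 ⇒ [12, 8, 13, 11, 21, 6, 15, 22, 4, 18, 20]
4<22: swap(7,8), lo=8 mid=9 ⇒ [12, 8, 13, 11, 21, 6, 15, 4, 22, 18, 20]
18<22: swap(8,9), lo=9 mid=10 ⇒ [12, 8, 13, 11, 21, 6, 15, 4, 18, 22, 20]
20<22: swap(9,10), lo=10 mid=11 ⇒ [12, 8, 13, 11, 21, 6, 15, 4, 18, 20, 22]
done. lo=10 hi=10; v=[12, 8, 13, 11, 21, 6, 15, 4, 18, 20, 22]

(10, 10)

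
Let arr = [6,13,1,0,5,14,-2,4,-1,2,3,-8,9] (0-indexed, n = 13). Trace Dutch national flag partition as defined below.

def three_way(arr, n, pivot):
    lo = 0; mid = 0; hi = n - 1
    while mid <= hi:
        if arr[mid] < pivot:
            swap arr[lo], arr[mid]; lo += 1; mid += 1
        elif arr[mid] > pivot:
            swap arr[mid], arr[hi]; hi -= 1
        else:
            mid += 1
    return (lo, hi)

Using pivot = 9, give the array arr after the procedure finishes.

[6,1,0,5,-8,-2,4,-1,2,3,9,14,13]

lo=0 mid=0 hi=12
6<9: swap(0,0), lo=1 mid=1 ⇒ [6,13,1,0,5,14,-2,4,-1,2,3,-8,9]
13>9: swap(1,12), hi=11 ⇒ [6,9,1,0,5,14,-2,4,-1,2,3,-8,13]
9=9: mid=2
1<9: swap(1,2), lo=2 mid=3 ⇒ [6,1,9,0,5,14,-2,4,-1,2,3,-8,13]
0<9: swap(2,3), lo=3 mid=4 ⇒ [6,1,0,9,5,14,-2,4,-1,2,3,-8,13]
5<9: swap(3,4), lo=4 mid=5 ⇒ [6,1,0,5,9,14,-2,4,-1,2,3,-8,13]
14>9: swap(5,11), hi=10 ⇒ [6,1,0,5,9,-8,-2,4,-1,2,3,14,13]
-8<9: swap(4,5), lo=5 mid=6 ⇒ [6,1,0,5,-8,9,-2,4,-1,2,3,14,13]
-2<9: swap(5,6), lo=6 mid=7 ⇒ [6,1,0,5,-8,-2,9,4,-1,2,3,14,13]
4<9: swap(6,7), lo=7 mid=8 ⇒ [6,1,0,5,-8,-2,4,9,-1,2,3,14,13]
-1<9: swap(7,8), lo=8 mid=9 ⇒ [6,1,0,5,-8,-2,4,-1,9,2,3,14,13]
2<9: swap(8,9), lo=9 mid=10 ⇒ [6,1,0,5,-8,-2,4,-1,2,9,3,14,13]
3<9: swap(9,10), lo=10 mid=11 ⇒ [6,1,0,5,-8,-2,4,-1,2,3,9,14,13]
done. lo=10 hi=10; arr=[6,1,0,5,-8,-2,4,-1,2,3,9,14,13]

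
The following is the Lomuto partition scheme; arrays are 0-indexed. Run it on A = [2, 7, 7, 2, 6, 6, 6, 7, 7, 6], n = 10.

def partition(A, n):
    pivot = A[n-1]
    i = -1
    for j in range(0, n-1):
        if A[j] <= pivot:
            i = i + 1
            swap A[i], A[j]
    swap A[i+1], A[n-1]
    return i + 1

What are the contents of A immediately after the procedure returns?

[2, 2, 6, 6, 6, 6, 7, 7, 7, 7]

pivot = A[9] = 6; i = -1
j=0: A[0]=2 ≤ 6 → i=0, swap A[0],A[0] (no change) → [2, 7, 7, 2, 6, 6, 6, 7, 7, 6]
j=1: A[1]=7 > 6 → no swap
j=2: A[2]=7 > 6 → no swap
j=3: A[3]=2 ≤ 6 → i=1, swap A[1],A[3] → [2, 2, 7, 7, 6, 6, 6, 7, 7, 6]
j=4: A[4]=6 ≤ 6 → i=2, swap A[2],A[4] → [2, 2, 6, 7, 7, 6, 6, 7, 7, 6]
j=5: A[5]=6 ≤ 6 → i=3, swap A[3],A[5] → [2, 2, 6, 6, 7, 7, 6, 7, 7, 6]
j=6: A[6]=6 ≤ 6 → i=4, swap A[4],A[6] → [2, 2, 6, 6, 6, 7, 7, 7, 7, 6]
j=7: A[7]=7 > 6 → no swap
j=8: A[8]=7 > 6 → no swap
final swap A[5],A[9] → [2, 2, 6, 6, 6, 6, 7, 7, 7, 7]; return 5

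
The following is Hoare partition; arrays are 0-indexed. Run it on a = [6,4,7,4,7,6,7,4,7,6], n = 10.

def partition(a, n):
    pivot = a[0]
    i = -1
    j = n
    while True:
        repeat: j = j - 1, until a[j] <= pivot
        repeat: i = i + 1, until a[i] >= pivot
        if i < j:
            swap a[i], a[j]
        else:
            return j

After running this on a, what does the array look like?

pivot=6
j stops at 9 (6), i stops at 0 (6); swap ⇒ [6,4,7,4,7,6,7,4,7,6]
j stops at 7 (4), i stops at 2 (7); swap ⇒ [6,4,4,4,7,6,7,7,7,6]
j stops at 5 (6), i stops at 4 (7); swap ⇒ [6,4,4,4,6,7,7,7,7,6]
j stops at 4, i stops at 5; i≥j ⇒ return 4. a=[6,4,4,4,6,7,7,7,7,6]

[6,4,4,4,6,7,7,7,7,6]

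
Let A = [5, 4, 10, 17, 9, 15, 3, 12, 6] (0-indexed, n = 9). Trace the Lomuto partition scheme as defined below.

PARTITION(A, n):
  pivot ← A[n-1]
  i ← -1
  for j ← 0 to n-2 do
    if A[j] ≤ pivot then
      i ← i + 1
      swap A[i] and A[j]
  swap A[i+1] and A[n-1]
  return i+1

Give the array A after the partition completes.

[5, 4, 3, 6, 9, 15, 10, 12, 17]

pivot=6, i=-1
j=0: 5≤6, i=0, swap(0,0) ⇒ [5, 4, 10, 17, 9, 15, 3, 12, 6]
j=1: 4≤6, i=1, swap(1,1) ⇒ [5, 4, 10, 17, 9, 15, 3, 12, 6]
j=2: 10>6, skip
j=3: 17>6, skip
j=4: 9>6, skip
j=5: 15>6, skip
j=6: 3≤6, i=2, swap(2,6) ⇒ [5, 4, 3, 17, 9, 15, 10, 12, 6]
j=7: 12>6, skip
swap(3,8) ⇒ [5, 4, 3, 6, 9, 15, 10, 12, 17]; return 3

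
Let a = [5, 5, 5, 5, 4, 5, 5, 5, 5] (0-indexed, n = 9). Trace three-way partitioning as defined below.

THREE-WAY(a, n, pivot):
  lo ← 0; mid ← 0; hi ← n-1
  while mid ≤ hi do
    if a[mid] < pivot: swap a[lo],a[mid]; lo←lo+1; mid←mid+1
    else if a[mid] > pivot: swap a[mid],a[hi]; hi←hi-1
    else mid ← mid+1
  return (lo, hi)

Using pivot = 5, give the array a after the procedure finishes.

[4, 5, 5, 5, 5, 5, 5, 5, 5]

pivot = 5; lo=0, mid=0, hi=8
a[mid]=5=5: mid=1
a[mid]=5=5: mid=2
a[mid]=5=5: mid=3
a[mid]=5=5: mid=4
a[mid]=4<5: swap a[0],a[4]; lo=1,mid=5 → [4, 5, 5, 5, 5, 5, 5, 5, 5]
a[mid]=5=5: mid=6
a[mid]=5=5: mid=7
a[mid]=5=5: mid=8
a[mid]=5=5: mid=9
end: lo=1, hi=8; a = [4, 5, 5, 5, 5, 5, 5, 5, 5]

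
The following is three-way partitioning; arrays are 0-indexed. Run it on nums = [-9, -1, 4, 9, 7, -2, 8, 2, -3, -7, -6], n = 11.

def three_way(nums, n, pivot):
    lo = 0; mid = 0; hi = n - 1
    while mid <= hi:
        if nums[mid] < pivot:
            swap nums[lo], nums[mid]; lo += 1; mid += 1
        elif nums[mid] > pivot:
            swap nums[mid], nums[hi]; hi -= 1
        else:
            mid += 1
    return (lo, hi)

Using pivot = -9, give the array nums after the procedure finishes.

lo=0 mid=0 hi=10
-9=-9: mid=1
-1>-9: swap(1,10), hi=9 ⇒ [-9, -6, 4, 9, 7, -2, 8, 2, -3, -7, -1]
-6>-9: swap(1,9), hi=8 ⇒ [-9, -7, 4, 9, 7, -2, 8, 2, -3, -6, -1]
-7>-9: swap(1,8), hi=7 ⇒ [-9, -3, 4, 9, 7, -2, 8, 2, -7, -6, -1]
-3>-9: swap(1,7), hi=6 ⇒ [-9, 2, 4, 9, 7, -2, 8, -3, -7, -6, -1]
2>-9: swap(1,6), hi=5 ⇒ [-9, 8, 4, 9, 7, -2, 2, -3, -7, -6, -1]
8>-9: swap(1,5), hi=4 ⇒ [-9, -2, 4, 9, 7, 8, 2, -3, -7, -6, -1]
-2>-9: swap(1,4), hi=3 ⇒ [-9, 7, 4, 9, -2, 8, 2, -3, -7, -6, -1]
7>-9: swap(1,3), hi=2 ⇒ [-9, 9, 4, 7, -2, 8, 2, -3, -7, -6, -1]
9>-9: swap(1,2), hi=1 ⇒ [-9, 4, 9, 7, -2, 8, 2, -3, -7, -6, -1]
4>-9: swap(1,1), hi=0 ⇒ [-9, 4, 9, 7, -2, 8, 2, -3, -7, -6, -1]
done. lo=0 hi=0; nums=[-9, 4, 9, 7, -2, 8, 2, -3, -7, -6, -1]

[-9, 4, 9, 7, -2, 8, 2, -3, -7, -6, -1]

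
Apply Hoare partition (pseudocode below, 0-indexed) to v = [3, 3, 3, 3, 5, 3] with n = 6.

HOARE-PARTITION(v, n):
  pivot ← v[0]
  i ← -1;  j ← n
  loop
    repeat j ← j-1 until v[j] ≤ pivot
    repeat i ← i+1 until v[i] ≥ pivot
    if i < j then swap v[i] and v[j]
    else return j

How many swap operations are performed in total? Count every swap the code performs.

pivot = v[0] = 3; i = -1, j = 6
j→5 (v[5]=3≤3), i→0 (v[0]=3≥3); i<j, swap → [3, 3, 3, 3, 5, 3]
j→3 (v[3]=3≤3), i→1 (v[1]=3≥3); i<j, swap → [3, 3, 3, 3, 5, 3]
j→2, i→2; i≥j, return j=2. v = [3, 3, 3, 3, 5, 3]

2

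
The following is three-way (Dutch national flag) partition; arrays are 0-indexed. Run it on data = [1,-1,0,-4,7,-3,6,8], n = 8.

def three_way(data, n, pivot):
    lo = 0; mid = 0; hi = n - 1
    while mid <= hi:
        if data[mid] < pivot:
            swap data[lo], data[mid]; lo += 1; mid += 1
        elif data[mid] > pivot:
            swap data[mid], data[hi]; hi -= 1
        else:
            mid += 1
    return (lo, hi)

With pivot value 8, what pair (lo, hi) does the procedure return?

lo=0 mid=0 hi=7
1<8: swap(0,0), lo=1 mid=1 ⇒ [1,-1,0,-4,7,-3,6,8]
-1<8: swap(1,1), lo=2 mid=2 ⇒ [1,-1,0,-4,7,-3,6,8]
0<8: swap(2,2), lo=3 mid=3 ⇒ [1,-1,0,-4,7,-3,6,8]
-4<8: swap(3,3), lo=4 mid=4 ⇒ [1,-1,0,-4,7,-3,6,8]
7<8: swap(4,4), lo=5 mid=5 ⇒ [1,-1,0,-4,7,-3,6,8]
-3<8: swap(5,5), lo=6 mid=6 ⇒ [1,-1,0,-4,7,-3,6,8]
6<8: swap(6,6), lo=7 mid=7 ⇒ [1,-1,0,-4,7,-3,6,8]
8=8: mid=8
done. lo=7 hi=7; data=[1,-1,0,-4,7,-3,6,8]

(7, 7)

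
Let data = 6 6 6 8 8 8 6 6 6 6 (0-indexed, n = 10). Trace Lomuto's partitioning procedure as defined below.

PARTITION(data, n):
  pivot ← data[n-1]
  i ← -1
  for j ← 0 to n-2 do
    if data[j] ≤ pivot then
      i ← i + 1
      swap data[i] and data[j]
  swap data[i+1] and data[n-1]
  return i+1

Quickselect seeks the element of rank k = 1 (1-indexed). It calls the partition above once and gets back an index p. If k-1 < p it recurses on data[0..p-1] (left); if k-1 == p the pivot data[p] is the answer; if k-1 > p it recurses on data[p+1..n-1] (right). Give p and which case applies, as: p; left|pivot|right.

pivot = data[9] = 6; i = -1
j=0: data[0]=6 ≤ 6 → i=0, swap data[0],data[0] (no change) → 6 6 6 8 8 8 6 6 6 6
j=1: data[1]=6 ≤ 6 → i=1, swap data[1],data[1] (no change) → 6 6 6 8 8 8 6 6 6 6
j=2: data[2]=6 ≤ 6 → i=2, swap data[2],data[2] (no change) → 6 6 6 8 8 8 6 6 6 6
j=3: data[3]=8 > 6 → no swap
j=4: data[4]=8 > 6 → no swap
j=5: data[5]=8 > 6 → no swap
j=6: data[6]=6 ≤ 6 → i=3, swap data[3],data[6] → 6 6 6 6 8 8 8 6 6 6
j=7: data[7]=6 ≤ 6 → i=4, swap data[4],data[7] → 6 6 6 6 6 8 8 8 6 6
j=8: data[8]=6 ≤ 6 → i=5, swap data[5],data[8] → 6 6 6 6 6 6 8 8 8 6
final swap data[6],data[9] → 6 6 6 6 6 6 6 8 8 8; return 6
p = 6; k-1 = 0 < 6 ⇒ left

6; left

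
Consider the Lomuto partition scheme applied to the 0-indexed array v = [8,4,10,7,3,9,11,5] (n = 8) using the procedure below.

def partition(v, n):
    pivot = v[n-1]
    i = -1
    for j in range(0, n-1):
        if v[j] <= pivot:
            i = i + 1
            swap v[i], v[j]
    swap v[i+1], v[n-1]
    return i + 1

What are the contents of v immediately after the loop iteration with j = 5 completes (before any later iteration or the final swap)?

[4,3,10,7,8,9,11,5]

pivot = v[7] = 5; i = -1
j=0: v[0]=8 > 5 → no swap
j=1: v[1]=4 ≤ 5 → i=0, swap v[0],v[1] → [4,8,10,7,3,9,11,5]
j=2: v[2]=10 > 5 → no swap
j=3: v[3]=7 > 5 → no swap
j=4: v[4]=3 ≤ 5 → i=1, swap v[1],v[4] → [4,3,10,7,8,9,11,5]
j=5: v[5]=9 > 5 → no swap
(after j=5) v = [4,3,10,7,8,9,11,5]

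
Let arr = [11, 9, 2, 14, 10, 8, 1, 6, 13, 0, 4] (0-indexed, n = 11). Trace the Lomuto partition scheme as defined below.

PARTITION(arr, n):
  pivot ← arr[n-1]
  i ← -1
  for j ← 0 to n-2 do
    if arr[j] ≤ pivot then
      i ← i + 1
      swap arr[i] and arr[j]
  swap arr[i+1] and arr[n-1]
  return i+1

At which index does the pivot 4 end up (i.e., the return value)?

3

pivot=4, i=-1
j=0: 11>4, skip
j=1: 9>4, skip
j=2: 2≤4, i=0, swap(0,2) ⇒ [2, 9, 11, 14, 10, 8, 1, 6, 13, 0, 4]
j=3: 14>4, skip
j=4: 10>4, skip
j=5: 8>4, skip
j=6: 1≤4, i=1, swap(1,6) ⇒ [2, 1, 11, 14, 10, 8, 9, 6, 13, 0, 4]
j=7: 6>4, skip
j=8: 13>4, skip
j=9: 0≤4, i=2, swap(2,9) ⇒ [2, 1, 0, 14, 10, 8, 9, 6, 13, 11, 4]
swap(3,10) ⇒ [2, 1, 0, 4, 10, 8, 9, 6, 13, 11, 14]; return 3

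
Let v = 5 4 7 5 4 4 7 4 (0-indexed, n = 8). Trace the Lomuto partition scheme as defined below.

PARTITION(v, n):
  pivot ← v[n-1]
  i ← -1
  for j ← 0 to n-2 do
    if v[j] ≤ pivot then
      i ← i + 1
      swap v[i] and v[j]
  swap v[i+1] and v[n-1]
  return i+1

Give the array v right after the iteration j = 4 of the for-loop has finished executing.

4 4 7 5 5 4 7 4

pivot=4, i=-1
j=0: 5>4, skip
j=1: 4≤4, i=0, swap(0,1) ⇒ 4 5 7 5 4 4 7 4
j=2: 7>4, skip
j=3: 5>4, skip
j=4: 4≤4, i=1, swap(1,4) ⇒ 4 4 7 5 5 4 7 4
(after j=4) v = 4 4 7 5 5 4 7 4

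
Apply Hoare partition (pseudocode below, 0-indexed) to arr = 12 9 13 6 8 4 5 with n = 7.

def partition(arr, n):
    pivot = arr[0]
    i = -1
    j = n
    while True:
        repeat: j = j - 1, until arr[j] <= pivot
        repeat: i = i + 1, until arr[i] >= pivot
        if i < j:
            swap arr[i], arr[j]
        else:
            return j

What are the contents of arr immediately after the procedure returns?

5 9 4 6 8 13 12

pivot = arr[0] = 12; i = -1, j = 7
j→6 (arr[6]=5≤12), i→0 (arr[0]=12≥12); i<j, swap → 5 9 13 6 8 4 12
j→5 (arr[5]=4≤12), i→2 (arr[2]=13≥12); i<j, swap → 5 9 4 6 8 13 12
j→4, i→5; i≥j, return j=4. arr = 5 9 4 6 8 13 12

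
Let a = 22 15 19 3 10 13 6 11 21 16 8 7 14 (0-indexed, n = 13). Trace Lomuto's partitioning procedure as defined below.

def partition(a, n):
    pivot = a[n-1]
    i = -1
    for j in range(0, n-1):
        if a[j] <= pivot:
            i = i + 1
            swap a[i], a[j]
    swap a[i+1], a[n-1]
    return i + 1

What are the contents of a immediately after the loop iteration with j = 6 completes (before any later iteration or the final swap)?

pivot=14, i=-1
j=0: 22>14, skip
j=1: 15>14, skip
j=2: 19>14, skip
j=3: 3≤14, i=0, swap(0,3) ⇒ 3 15 19 22 10 13 6 11 21 16 8 7 14
j=4: 10≤14, i=1, swap(1,4) ⇒ 3 10 19 22 15 13 6 11 21 16 8 7 14
j=5: 13≤14, i=2, swap(2,5) ⇒ 3 10 13 22 15 19 6 11 21 16 8 7 14
j=6: 6≤14, i=3, swap(3,6) ⇒ 3 10 13 6 15 19 22 11 21 16 8 7 14
(after j=6) a = 3 10 13 6 15 19 22 11 21 16 8 7 14

3 10 13 6 15 19 22 11 21 16 8 7 14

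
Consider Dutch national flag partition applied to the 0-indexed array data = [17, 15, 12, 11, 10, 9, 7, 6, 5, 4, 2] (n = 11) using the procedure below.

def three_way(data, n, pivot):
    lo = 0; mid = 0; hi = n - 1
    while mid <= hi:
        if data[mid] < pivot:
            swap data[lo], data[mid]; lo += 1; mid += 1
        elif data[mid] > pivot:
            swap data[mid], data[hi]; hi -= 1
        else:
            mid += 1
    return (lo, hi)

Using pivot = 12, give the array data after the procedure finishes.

pivot = 12; lo=0, mid=0, hi=10
data[mid]=17>12: swap data[0],data[10]; hi=9 → [2, 15, 12, 11, 10, 9, 7, 6, 5, 4, 17]
data[mid]=2<12: swap data[0],data[0]; lo=1,mid=1 → [2, 15, 12, 11, 10, 9, 7, 6, 5, 4, 17]
data[mid]=15>12: swap data[1],data[9]; hi=8 → [2, 4, 12, 11, 10, 9, 7, 6, 5, 15, 17]
data[mid]=4<12: swap data[1],data[1]; lo=2,mid=2 → [2, 4, 12, 11, 10, 9, 7, 6, 5, 15, 17]
data[mid]=12=12: mid=3
data[mid]=11<12: swap data[2],data[3]; lo=3,mid=4 → [2, 4, 11, 12, 10, 9, 7, 6, 5, 15, 17]
data[mid]=10<12: swap data[3],data[4]; lo=4,mid=5 → [2, 4, 11, 10, 12, 9, 7, 6, 5, 15, 17]
data[mid]=9<12: swap data[4],data[5]; lo=5,mid=6 → [2, 4, 11, 10, 9, 12, 7, 6, 5, 15, 17]
data[mid]=7<12: swap data[5],data[6]; lo=6,mid=7 → [2, 4, 11, 10, 9, 7, 12, 6, 5, 15, 17]
data[mid]=6<12: swap data[6],data[7]; lo=7,mid=8 → [2, 4, 11, 10, 9, 7, 6, 12, 5, 15, 17]
data[mid]=5<12: swap data[7],data[8]; lo=8,mid=9 → [2, 4, 11, 10, 9, 7, 6, 5, 12, 15, 17]
end: lo=8, hi=8; data = [2, 4, 11, 10, 9, 7, 6, 5, 12, 15, 17]

[2, 4, 11, 10, 9, 7, 6, 5, 12, 15, 17]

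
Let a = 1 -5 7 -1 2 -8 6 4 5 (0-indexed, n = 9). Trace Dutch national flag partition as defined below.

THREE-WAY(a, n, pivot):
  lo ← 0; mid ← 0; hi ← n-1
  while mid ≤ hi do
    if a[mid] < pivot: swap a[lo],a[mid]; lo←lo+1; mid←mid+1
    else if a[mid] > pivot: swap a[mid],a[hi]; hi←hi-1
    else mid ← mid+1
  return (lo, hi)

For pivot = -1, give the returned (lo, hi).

pivot = -1; lo=0, mid=0, hi=8
a[mid]=1>-1: swap a[0],a[8]; hi=7 → 5 -5 7 -1 2 -8 6 4 1
a[mid]=5>-1: swap a[0],a[7]; hi=6 → 4 -5 7 -1 2 -8 6 5 1
a[mid]=4>-1: swap a[0],a[6]; hi=5 → 6 -5 7 -1 2 -8 4 5 1
a[mid]=6>-1: swap a[0],a[5]; hi=4 → -8 -5 7 -1 2 6 4 5 1
a[mid]=-8<-1: swap a[0],a[0]; lo=1,mid=1 → -8 -5 7 -1 2 6 4 5 1
a[mid]=-5<-1: swap a[1],a[1]; lo=2,mid=2 → -8 -5 7 -1 2 6 4 5 1
a[mid]=7>-1: swap a[2],a[4]; hi=3 → -8 -5 2 -1 7 6 4 5 1
a[mid]=2>-1: swap a[2],a[3]; hi=2 → -8 -5 -1 2 7 6 4 5 1
a[mid]=-1=-1: mid=3
end: lo=2, hi=2; a = -8 -5 -1 2 7 6 4 5 1

(2, 2)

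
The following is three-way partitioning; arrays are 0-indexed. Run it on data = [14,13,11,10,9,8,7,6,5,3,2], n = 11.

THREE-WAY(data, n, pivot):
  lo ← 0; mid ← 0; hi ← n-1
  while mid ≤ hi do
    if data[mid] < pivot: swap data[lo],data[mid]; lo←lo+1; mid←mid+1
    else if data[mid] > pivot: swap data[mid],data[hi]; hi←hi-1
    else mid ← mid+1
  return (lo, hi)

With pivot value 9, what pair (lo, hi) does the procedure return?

pivot = 9; lo=0, mid=0, hi=10
data[mid]=14>9: swap data[0],data[10]; hi=9 → [2,13,11,10,9,8,7,6,5,3,14]
data[mid]=2<9: swap data[0],data[0]; lo=1,mid=1 → [2,13,11,10,9,8,7,6,5,3,14]
data[mid]=13>9: swap data[1],data[9]; hi=8 → [2,3,11,10,9,8,7,6,5,13,14]
data[mid]=3<9: swap data[1],data[1]; lo=2,mid=2 → [2,3,11,10,9,8,7,6,5,13,14]
data[mid]=11>9: swap data[2],data[8]; hi=7 → [2,3,5,10,9,8,7,6,11,13,14]
data[mid]=5<9: swap data[2],data[2]; lo=3,mid=3 → [2,3,5,10,9,8,7,6,11,13,14]
data[mid]=10>9: swap data[3],data[7]; hi=6 → [2,3,5,6,9,8,7,10,11,13,14]
data[mid]=6<9: swap data[3],data[3]; lo=4,mid=4 → [2,3,5,6,9,8,7,10,11,13,14]
data[mid]=9=9: mid=5
data[mid]=8<9: swap data[4],data[5]; lo=5,mid=6 → [2,3,5,6,8,9,7,10,11,13,14]
data[mid]=7<9: swap data[5],data[6]; lo=6,mid=7 → [2,3,5,6,8,7,9,10,11,13,14]
end: lo=6, hi=6; data = [2,3,5,6,8,7,9,10,11,13,14]

(6, 6)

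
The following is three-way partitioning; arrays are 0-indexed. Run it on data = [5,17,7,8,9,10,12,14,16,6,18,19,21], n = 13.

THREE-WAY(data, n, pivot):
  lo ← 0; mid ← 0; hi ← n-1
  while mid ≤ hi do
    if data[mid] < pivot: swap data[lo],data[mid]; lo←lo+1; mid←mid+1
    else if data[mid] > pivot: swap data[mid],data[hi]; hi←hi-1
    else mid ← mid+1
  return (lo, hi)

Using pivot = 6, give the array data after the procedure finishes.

[5,6,8,9,10,12,14,16,7,18,19,21,17]

lo=0 mid=0 hi=12
5<6: swap(0,0), lo=1 mid=1 ⇒ [5,17,7,8,9,10,12,14,16,6,18,19,21]
17>6: swap(1,12), hi=11 ⇒ [5,21,7,8,9,10,12,14,16,6,18,19,17]
21>6: swap(1,11), hi=10 ⇒ [5,19,7,8,9,10,12,14,16,6,18,21,17]
19>6: swap(1,10), hi=9 ⇒ [5,18,7,8,9,10,12,14,16,6,19,21,17]
18>6: swap(1,9), hi=8 ⇒ [5,6,7,8,9,10,12,14,16,18,19,21,17]
6=6: mid=2
7>6: swap(2,8), hi=7 ⇒ [5,6,16,8,9,10,12,14,7,18,19,21,17]
16>6: swap(2,7), hi=6 ⇒ [5,6,14,8,9,10,12,16,7,18,19,21,17]
14>6: swap(2,6), hi=5 ⇒ [5,6,12,8,9,10,14,16,7,18,19,21,17]
12>6: swap(2,5), hi=4 ⇒ [5,6,10,8,9,12,14,16,7,18,19,21,17]
10>6: swap(2,4), hi=3 ⇒ [5,6,9,8,10,12,14,16,7,18,19,21,17]
9>6: swap(2,3), hi=2 ⇒ [5,6,8,9,10,12,14,16,7,18,19,21,17]
8>6: swap(2,2), hi=1 ⇒ [5,6,8,9,10,12,14,16,7,18,19,21,17]
done. lo=1 hi=1; data=[5,6,8,9,10,12,14,16,7,18,19,21,17]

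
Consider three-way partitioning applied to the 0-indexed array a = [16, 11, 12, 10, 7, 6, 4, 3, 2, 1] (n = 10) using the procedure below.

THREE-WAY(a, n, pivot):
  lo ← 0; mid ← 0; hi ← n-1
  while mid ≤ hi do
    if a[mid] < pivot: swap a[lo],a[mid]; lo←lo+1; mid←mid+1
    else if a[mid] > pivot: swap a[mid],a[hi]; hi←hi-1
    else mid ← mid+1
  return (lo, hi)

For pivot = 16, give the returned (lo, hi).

(9, 9)

pivot = 16; lo=0, mid=0, hi=9
a[mid]=16=16: mid=1
a[mid]=11<16: swap a[0],a[1]; lo=1,mid=2 → [11, 16, 12, 10, 7, 6, 4, 3, 2, 1]
a[mid]=12<16: swap a[1],a[2]; lo=2,mid=3 → [11, 12, 16, 10, 7, 6, 4, 3, 2, 1]
a[mid]=10<16: swap a[2],a[3]; lo=3,mid=4 → [11, 12, 10, 16, 7, 6, 4, 3, 2, 1]
a[mid]=7<16: swap a[3],a[4]; lo=4,mid=5 → [11, 12, 10, 7, 16, 6, 4, 3, 2, 1]
a[mid]=6<16: swap a[4],a[5]; lo=5,mid=6 → [11, 12, 10, 7, 6, 16, 4, 3, 2, 1]
a[mid]=4<16: swap a[5],a[6]; lo=6,mid=7 → [11, 12, 10, 7, 6, 4, 16, 3, 2, 1]
a[mid]=3<16: swap a[6],a[7]; lo=7,mid=8 → [11, 12, 10, 7, 6, 4, 3, 16, 2, 1]
a[mid]=2<16: swap a[7],a[8]; lo=8,mid=9 → [11, 12, 10, 7, 6, 4, 3, 2, 16, 1]
a[mid]=1<16: swap a[8],a[9]; lo=9,mid=10 → [11, 12, 10, 7, 6, 4, 3, 2, 1, 16]
end: lo=9, hi=9; a = [11, 12, 10, 7, 6, 4, 3, 2, 1, 16]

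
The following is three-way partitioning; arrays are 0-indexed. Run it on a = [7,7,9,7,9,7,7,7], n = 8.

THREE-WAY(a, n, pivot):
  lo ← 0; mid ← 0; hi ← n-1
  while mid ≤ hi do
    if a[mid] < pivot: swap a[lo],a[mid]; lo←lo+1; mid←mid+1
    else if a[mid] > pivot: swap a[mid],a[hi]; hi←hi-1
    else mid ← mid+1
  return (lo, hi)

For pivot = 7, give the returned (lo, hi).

pivot = 7; lo=0, mid=0, hi=7
a[mid]=7=7: mid=1
a[mid]=7=7: mid=2
a[mid]=9>7: swap a[2],a[7]; hi=6 → [7,7,7,7,9,7,7,9]
a[mid]=7=7: mid=3
a[mid]=7=7: mid=4
a[mid]=9>7: swap a[4],a[6]; hi=5 → [7,7,7,7,7,7,9,9]
a[mid]=7=7: mid=5
a[mid]=7=7: mid=6
end: lo=0, hi=5; a = [7,7,7,7,7,7,9,9]

(0, 5)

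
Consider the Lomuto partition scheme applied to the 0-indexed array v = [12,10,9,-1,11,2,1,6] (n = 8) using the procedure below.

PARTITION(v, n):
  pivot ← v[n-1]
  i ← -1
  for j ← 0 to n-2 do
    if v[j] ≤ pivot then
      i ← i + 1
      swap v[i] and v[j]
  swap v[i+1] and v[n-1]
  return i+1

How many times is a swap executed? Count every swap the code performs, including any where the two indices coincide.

4

pivot=6, i=-1
j=0: 12>6, skip
j=1: 10>6, skip
j=2: 9>6, skip
j=3: -1≤6, i=0, swap(0,3) ⇒ [-1,10,9,12,11,2,1,6]
j=4: 11>6, skip
j=5: 2≤6, i=1, swap(1,5) ⇒ [-1,2,9,12,11,10,1,6]
j=6: 1≤6, i=2, swap(2,6) ⇒ [-1,2,1,12,11,10,9,6]
swap(3,7) ⇒ [-1,2,1,6,11,10,9,12]; return 3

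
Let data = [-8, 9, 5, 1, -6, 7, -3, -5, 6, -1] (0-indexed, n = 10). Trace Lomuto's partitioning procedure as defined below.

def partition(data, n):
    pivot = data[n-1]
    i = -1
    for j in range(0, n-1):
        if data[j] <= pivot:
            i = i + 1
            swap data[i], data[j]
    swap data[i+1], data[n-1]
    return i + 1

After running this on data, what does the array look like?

[-8, -6, -3, -5, -1, 7, 5, 1, 6, 9]

pivot = data[9] = -1; i = -1
j=0: data[0]=-8 ≤ -1 → i=0, swap data[0],data[0] (no change) → [-8, 9, 5, 1, -6, 7, -3, -5, 6, -1]
j=1: data[1]=9 > -1 → no swap
j=2: data[2]=5 > -1 → no swap
j=3: data[3]=1 > -1 → no swap
j=4: data[4]=-6 ≤ -1 → i=1, swap data[1],data[4] → [-8, -6, 5, 1, 9, 7, -3, -5, 6, -1]
j=5: data[5]=7 > -1 → no swap
j=6: data[6]=-3 ≤ -1 → i=2, swap data[2],data[6] → [-8, -6, -3, 1, 9, 7, 5, -5, 6, -1]
j=7: data[7]=-5 ≤ -1 → i=3, swap data[3],data[7] → [-8, -6, -3, -5, 9, 7, 5, 1, 6, -1]
j=8: data[8]=6 > -1 → no swap
final swap data[4],data[9] → [-8, -6, -3, -5, -1, 7, 5, 1, 6, 9]; return 4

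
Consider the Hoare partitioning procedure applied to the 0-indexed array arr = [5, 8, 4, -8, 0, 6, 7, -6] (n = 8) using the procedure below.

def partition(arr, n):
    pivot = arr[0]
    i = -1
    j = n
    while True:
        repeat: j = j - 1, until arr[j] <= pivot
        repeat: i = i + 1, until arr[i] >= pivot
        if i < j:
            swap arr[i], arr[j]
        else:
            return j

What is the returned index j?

3

pivot=5
j stops at 7 (-6), i stops at 0 (5); swap ⇒ [-6, 8, 4, -8, 0, 6, 7, 5]
j stops at 4 (0), i stops at 1 (8); swap ⇒ [-6, 0, 4, -8, 8, 6, 7, 5]
j stops at 3, i stops at 4; i≥j ⇒ return 3. arr=[-6, 0, 4, -8, 8, 6, 7, 5]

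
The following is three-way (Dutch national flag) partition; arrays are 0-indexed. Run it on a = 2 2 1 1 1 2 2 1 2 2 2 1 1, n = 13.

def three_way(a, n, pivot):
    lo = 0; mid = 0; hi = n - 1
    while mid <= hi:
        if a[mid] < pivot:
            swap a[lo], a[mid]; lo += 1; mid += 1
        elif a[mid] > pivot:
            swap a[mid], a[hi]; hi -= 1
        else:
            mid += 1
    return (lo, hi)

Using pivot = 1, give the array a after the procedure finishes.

pivot = 1; lo=0, mid=0, hi=12
a[mid]=2>1: swap a[0],a[12]; hi=11 → 1 2 1 1 1 2 2 1 2 2 2 1 2
a[mid]=1=1: mid=1
a[mid]=2>1: swap a[1],a[11]; hi=10 → 1 1 1 1 1 2 2 1 2 2 2 2 2
a[mid]=1=1: mid=2
a[mid]=1=1: mid=3
a[mid]=1=1: mid=4
a[mid]=1=1: mid=5
a[mid]=2>1: swap a[5],a[10]; hi=9 → 1 1 1 1 1 2 2 1 2 2 2 2 2
a[mid]=2>1: swap a[5],a[9]; hi=8 → 1 1 1 1 1 2 2 1 2 2 2 2 2
a[mid]=2>1: swap a[5],a[8]; hi=7 → 1 1 1 1 1 2 2 1 2 2 2 2 2
a[mid]=2>1: swap a[5],a[7]; hi=6 → 1 1 1 1 1 1 2 2 2 2 2 2 2
a[mid]=1=1: mid=6
a[mid]=2>1: swap a[6],a[6]; hi=5 → 1 1 1 1 1 1 2 2 2 2 2 2 2
end: lo=0, hi=5; a = 1 1 1 1 1 1 2 2 2 2 2 2 2

1 1 1 1 1 1 2 2 2 2 2 2 2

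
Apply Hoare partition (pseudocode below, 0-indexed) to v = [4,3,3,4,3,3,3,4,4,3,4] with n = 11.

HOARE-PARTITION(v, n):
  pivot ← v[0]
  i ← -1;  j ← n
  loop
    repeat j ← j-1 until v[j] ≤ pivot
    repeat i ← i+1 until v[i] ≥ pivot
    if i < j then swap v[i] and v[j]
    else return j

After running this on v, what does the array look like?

pivot=4
j stops at 10 (4), i stops at 0 (4); swap ⇒ [4,3,3,4,3,3,3,4,4,3,4]
j stops at 9 (3), i stops at 3 (4); swap ⇒ [4,3,3,3,3,3,3,4,4,4,4]
j stops at 8 (4), i stops at 7 (4); swap ⇒ [4,3,3,3,3,3,3,4,4,4,4]
j stops at 7, i stops at 8; i≥j ⇒ return 7. v=[4,3,3,3,3,3,3,4,4,4,4]

[4,3,3,3,3,3,3,4,4,4,4]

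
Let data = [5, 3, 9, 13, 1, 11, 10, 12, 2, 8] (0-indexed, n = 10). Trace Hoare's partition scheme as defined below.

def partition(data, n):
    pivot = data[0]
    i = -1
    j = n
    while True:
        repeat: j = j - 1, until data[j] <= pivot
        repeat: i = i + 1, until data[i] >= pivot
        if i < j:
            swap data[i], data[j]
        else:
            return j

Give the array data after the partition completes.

[2, 3, 1, 13, 9, 11, 10, 12, 5, 8]

pivot=5
j stops at 8 (2), i stops at 0 (5); swap ⇒ [2, 3, 9, 13, 1, 11, 10, 12, 5, 8]
j stops at 4 (1), i stops at 2 (9); swap ⇒ [2, 3, 1, 13, 9, 11, 10, 12, 5, 8]
j stops at 2, i stops at 3; i≥j ⇒ return 2. data=[2, 3, 1, 13, 9, 11, 10, 12, 5, 8]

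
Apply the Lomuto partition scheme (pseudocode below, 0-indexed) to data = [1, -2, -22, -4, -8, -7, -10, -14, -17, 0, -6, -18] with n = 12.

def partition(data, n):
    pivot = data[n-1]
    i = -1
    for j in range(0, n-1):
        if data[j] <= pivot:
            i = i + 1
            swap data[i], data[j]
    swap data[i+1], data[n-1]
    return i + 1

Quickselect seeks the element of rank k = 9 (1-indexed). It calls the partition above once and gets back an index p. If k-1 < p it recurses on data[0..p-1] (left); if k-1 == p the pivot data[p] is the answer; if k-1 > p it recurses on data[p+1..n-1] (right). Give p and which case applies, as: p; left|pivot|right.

pivot=-18, i=-1
j=0: 1>-18, skip
j=1: -2>-18, skip
j=2: -22≤-18, i=0, swap(0,2) ⇒ [-22, -2, 1, -4, -8, -7, -10, -14, -17, 0, -6, -18]
j=3: -4>-18, skip
j=4: -8>-18, skip
j=5: -7>-18, skip
j=6: -10>-18, skip
j=7: -14>-18, skip
j=8: -17>-18, skip
j=9: 0>-18, skip
j=10: -6>-18, skip
swap(1,11) ⇒ [-22, -18, 1, -4, -8, -7, -10, -14, -17, 0, -6, -2]; return 1
p = 1; k-1 = 8 > 1 ⇒ right

1; right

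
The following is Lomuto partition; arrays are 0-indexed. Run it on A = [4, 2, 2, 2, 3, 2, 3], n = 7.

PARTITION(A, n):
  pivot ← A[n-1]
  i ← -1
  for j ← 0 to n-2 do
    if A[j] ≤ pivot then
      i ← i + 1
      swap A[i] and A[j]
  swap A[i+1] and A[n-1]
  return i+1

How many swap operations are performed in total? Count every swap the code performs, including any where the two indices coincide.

6

pivot = A[6] = 3; i = -1
j=0: A[0]=4 > 3 → no swap
j=1: A[1]=2 ≤ 3 → i=0, swap A[0],A[1] → [2, 4, 2, 2, 3, 2, 3]
j=2: A[2]=2 ≤ 3 → i=1, swap A[1],A[2] → [2, 2, 4, 2, 3, 2, 3]
j=3: A[3]=2 ≤ 3 → i=2, swap A[2],A[3] → [2, 2, 2, 4, 3, 2, 3]
j=4: A[4]=3 ≤ 3 → i=3, swap A[3],A[4] → [2, 2, 2, 3, 4, 2, 3]
j=5: A[5]=2 ≤ 3 → i=4, swap A[4],A[5] → [2, 2, 2, 3, 2, 4, 3]
final swap A[5],A[6] → [2, 2, 2, 3, 2, 3, 4]; return 5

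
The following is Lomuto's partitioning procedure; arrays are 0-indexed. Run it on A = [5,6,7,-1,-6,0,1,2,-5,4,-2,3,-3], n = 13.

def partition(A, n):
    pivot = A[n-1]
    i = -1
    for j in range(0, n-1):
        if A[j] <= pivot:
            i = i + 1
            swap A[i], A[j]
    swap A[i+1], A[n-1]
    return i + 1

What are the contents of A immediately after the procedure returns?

[-6,-5,-3,-1,5,0,1,2,6,4,-2,3,7]

pivot = A[12] = -3; i = -1
j=0: A[0]=5 > -3 → no swap
j=1: A[1]=6 > -3 → no swap
j=2: A[2]=7 > -3 → no swap
j=3: A[3]=-1 > -3 → no swap
j=4: A[4]=-6 ≤ -3 → i=0, swap A[0],A[4] → [-6,6,7,-1,5,0,1,2,-5,4,-2,3,-3]
j=5: A[5]=0 > -3 → no swap
j=6: A[6]=1 > -3 → no swap
j=7: A[7]=2 > -3 → no swap
j=8: A[8]=-5 ≤ -3 → i=1, swap A[1],A[8] → [-6,-5,7,-1,5,0,1,2,6,4,-2,3,-3]
j=9: A[9]=4 > -3 → no swap
j=10: A[10]=-2 > -3 → no swap
j=11: A[11]=3 > -3 → no swap
final swap A[2],A[12] → [-6,-5,-3,-1,5,0,1,2,6,4,-2,3,7]; return 2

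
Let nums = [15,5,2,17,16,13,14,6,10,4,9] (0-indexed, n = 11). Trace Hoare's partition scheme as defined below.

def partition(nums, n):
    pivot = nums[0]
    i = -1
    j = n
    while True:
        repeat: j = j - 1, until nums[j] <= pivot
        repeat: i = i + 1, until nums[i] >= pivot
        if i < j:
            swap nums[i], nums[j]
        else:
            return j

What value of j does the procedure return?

7

pivot = nums[0] = 15; i = -1, j = 11
j→10 (nums[10]=9≤15), i→0 (nums[0]=15≥15); i<j, swap → [9,5,2,17,16,13,14,6,10,4,15]
j→9 (nums[9]=4≤15), i→3 (nums[3]=17≥15); i<j, swap → [9,5,2,4,16,13,14,6,10,17,15]
j→8 (nums[8]=10≤15), i→4 (nums[4]=16≥15); i<j, swap → [9,5,2,4,10,13,14,6,16,17,15]
j→7, i→8; i≥j, return j=7. nums = [9,5,2,4,10,13,14,6,16,17,15]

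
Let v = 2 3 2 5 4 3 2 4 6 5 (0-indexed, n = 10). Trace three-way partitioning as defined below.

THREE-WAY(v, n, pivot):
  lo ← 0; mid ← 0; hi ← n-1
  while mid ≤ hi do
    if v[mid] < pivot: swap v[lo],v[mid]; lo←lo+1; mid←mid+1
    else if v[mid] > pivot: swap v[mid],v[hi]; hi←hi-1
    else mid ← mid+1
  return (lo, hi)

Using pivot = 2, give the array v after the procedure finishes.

2 2 2 4 3 5 4 6 5 3

lo=0 mid=0 hi=9
2=2: mid=1
3>2: swap(1,9), hi=8 ⇒ 2 5 2 5 4 3 2 4 6 3
5>2: swap(1,8), hi=7 ⇒ 2 6 2 5 4 3 2 4 5 3
6>2: swap(1,7), hi=6 ⇒ 2 4 2 5 4 3 2 6 5 3
4>2: swap(1,6), hi=5 ⇒ 2 2 2 5 4 3 4 6 5 3
2=2: mid=2
2=2: mid=3
5>2: swap(3,5), hi=4 ⇒ 2 2 2 3 4 5 4 6 5 3
3>2: swap(3,4), hi=3 ⇒ 2 2 2 4 3 5 4 6 5 3
4>2: swap(3,3), hi=2 ⇒ 2 2 2 4 3 5 4 6 5 3
done. lo=0 hi=2; v=2 2 2 4 3 5 4 6 5 3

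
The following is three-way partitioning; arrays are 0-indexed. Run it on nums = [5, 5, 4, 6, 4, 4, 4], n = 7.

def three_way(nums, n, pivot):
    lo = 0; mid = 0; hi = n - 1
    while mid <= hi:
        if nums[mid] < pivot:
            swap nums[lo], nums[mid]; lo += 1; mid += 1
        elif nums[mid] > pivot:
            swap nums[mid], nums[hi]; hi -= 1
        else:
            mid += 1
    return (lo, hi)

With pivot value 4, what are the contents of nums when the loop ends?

[4, 4, 4, 4, 6, 5, 5]

pivot = 4; lo=0, mid=0, hi=6
nums[mid]=5>4: swap nums[0],nums[6]; hi=5 → [4, 5, 4, 6, 4, 4, 5]
nums[mid]=4=4: mid=1
nums[mid]=5>4: swap nums[1],nums[5]; hi=4 → [4, 4, 4, 6, 4, 5, 5]
nums[mid]=4=4: mid=2
nums[mid]=4=4: mid=3
nums[mid]=6>4: swap nums[3],nums[4]; hi=3 → [4, 4, 4, 4, 6, 5, 5]
nums[mid]=4=4: mid=4
end: lo=0, hi=3; nums = [4, 4, 4, 4, 6, 5, 5]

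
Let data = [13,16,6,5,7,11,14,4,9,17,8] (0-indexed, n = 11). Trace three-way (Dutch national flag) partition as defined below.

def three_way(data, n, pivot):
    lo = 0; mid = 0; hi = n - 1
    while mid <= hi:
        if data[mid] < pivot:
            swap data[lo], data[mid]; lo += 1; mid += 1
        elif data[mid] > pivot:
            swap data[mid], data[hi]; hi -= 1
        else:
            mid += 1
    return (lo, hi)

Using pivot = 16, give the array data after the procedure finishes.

[13,6,5,7,11,14,4,9,8,16,17]

lo=0 mid=0 hi=10
13<16: swap(0,0), lo=1 mid=1 ⇒ [13,16,6,5,7,11,14,4,9,17,8]
16=16: mid=2
6<16: swap(1,2), lo=2 mid=3 ⇒ [13,6,16,5,7,11,14,4,9,17,8]
5<16: swap(2,3), lo=3 mid=4 ⇒ [13,6,5,16,7,11,14,4,9,17,8]
7<16: swap(3,4), lo=4 mid=5 ⇒ [13,6,5,7,16,11,14,4,9,17,8]
11<16: swap(4,5), lo=5 mid=6 ⇒ [13,6,5,7,11,16,14,4,9,17,8]
14<16: swap(5,6), lo=6 mid=7 ⇒ [13,6,5,7,11,14,16,4,9,17,8]
4<16: swap(6,7), lo=7 mid=8 ⇒ [13,6,5,7,11,14,4,16,9,17,8]
9<16: swap(7,8), lo=8 mid=9 ⇒ [13,6,5,7,11,14,4,9,16,17,8]
17>16: swap(9,10), hi=9 ⇒ [13,6,5,7,11,14,4,9,16,8,17]
8<16: swap(8,9), lo=9 mid=10 ⇒ [13,6,5,7,11,14,4,9,8,16,17]
done. lo=9 hi=9; data=[13,6,5,7,11,14,4,9,8,16,17]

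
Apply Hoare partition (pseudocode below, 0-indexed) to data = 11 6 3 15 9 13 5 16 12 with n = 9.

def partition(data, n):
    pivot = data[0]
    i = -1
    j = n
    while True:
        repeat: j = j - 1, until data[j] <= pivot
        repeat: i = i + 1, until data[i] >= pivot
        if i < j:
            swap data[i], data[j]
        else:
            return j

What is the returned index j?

3

pivot = data[0] = 11; i = -1, j = 9
j→6 (data[6]=5≤11), i→0 (data[0]=11≥11); i<j, swap → 5 6 3 15 9 13 11 16 12
j→4 (data[4]=9≤11), i→3 (data[3]=15≥11); i<j, swap → 5 6 3 9 15 13 11 16 12
j→3, i→4; i≥j, return j=3. data = 5 6 3 9 15 13 11 16 12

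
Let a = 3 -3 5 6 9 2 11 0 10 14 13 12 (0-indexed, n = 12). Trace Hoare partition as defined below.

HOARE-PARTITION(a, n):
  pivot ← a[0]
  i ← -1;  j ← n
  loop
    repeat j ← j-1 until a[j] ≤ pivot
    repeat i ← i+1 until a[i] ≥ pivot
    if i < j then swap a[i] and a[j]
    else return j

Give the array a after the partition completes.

pivot = a[0] = 3; i = -1, j = 12
j→7 (a[7]=0≤3), i→0 (a[0]=3≥3); i<j, swap → 0 -3 5 6 9 2 11 3 10 14 13 12
j→5 (a[5]=2≤3), i→2 (a[2]=5≥3); i<j, swap → 0 -3 2 6 9 5 11 3 10 14 13 12
j→2, i→3; i≥j, return j=2. a = 0 -3 2 6 9 5 11 3 10 14 13 12

0 -3 2 6 9 5 11 3 10 14 13 12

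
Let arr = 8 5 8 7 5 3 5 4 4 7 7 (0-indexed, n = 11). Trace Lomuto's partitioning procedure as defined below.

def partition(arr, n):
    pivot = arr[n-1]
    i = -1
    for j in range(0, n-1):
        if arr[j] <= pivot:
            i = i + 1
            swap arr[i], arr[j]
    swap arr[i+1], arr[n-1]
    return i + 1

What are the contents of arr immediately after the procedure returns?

5 7 5 3 5 4 4 7 7 8 8

pivot=7, i=-1
j=0: 8>7, skip
j=1: 5≤7, i=0, swap(0,1) ⇒ 5 8 8 7 5 3 5 4 4 7 7
j=2: 8>7, skip
j=3: 7≤7, i=1, swap(1,3) ⇒ 5 7 8 8 5 3 5 4 4 7 7
j=4: 5≤7, i=2, swap(2,4) ⇒ 5 7 5 8 8 3 5 4 4 7 7
j=5: 3≤7, i=3, swap(3,5) ⇒ 5 7 5 3 8 8 5 4 4 7 7
j=6: 5≤7, i=4, swap(4,6) ⇒ 5 7 5 3 5 8 8 4 4 7 7
j=7: 4≤7, i=5, swap(5,7) ⇒ 5 7 5 3 5 4 8 8 4 7 7
j=8: 4≤7, i=6, swap(6,8) ⇒ 5 7 5 3 5 4 4 8 8 7 7
j=9: 7≤7, i=7, swap(7,9) ⇒ 5 7 5 3 5 4 4 7 8 8 7
swap(8,10) ⇒ 5 7 5 3 5 4 4 7 7 8 8; return 8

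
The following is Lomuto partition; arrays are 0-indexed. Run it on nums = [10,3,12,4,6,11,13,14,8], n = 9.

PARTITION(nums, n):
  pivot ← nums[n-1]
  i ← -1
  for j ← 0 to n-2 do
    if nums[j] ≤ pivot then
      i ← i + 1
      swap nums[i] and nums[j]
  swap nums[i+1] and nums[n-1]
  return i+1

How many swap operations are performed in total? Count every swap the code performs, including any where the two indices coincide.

4

pivot=8, i=-1
j=0: 10>8, skip
j=1: 3≤8, i=0, swap(0,1) ⇒ [3,10,12,4,6,11,13,14,8]
j=2: 12>8, skip
j=3: 4≤8, i=1, swap(1,3) ⇒ [3,4,12,10,6,11,13,14,8]
j=4: 6≤8, i=2, swap(2,4) ⇒ [3,4,6,10,12,11,13,14,8]
j=5: 11>8, skip
j=6: 13>8, skip
j=7: 14>8, skip
swap(3,8) ⇒ [3,4,6,8,12,11,13,14,10]; return 3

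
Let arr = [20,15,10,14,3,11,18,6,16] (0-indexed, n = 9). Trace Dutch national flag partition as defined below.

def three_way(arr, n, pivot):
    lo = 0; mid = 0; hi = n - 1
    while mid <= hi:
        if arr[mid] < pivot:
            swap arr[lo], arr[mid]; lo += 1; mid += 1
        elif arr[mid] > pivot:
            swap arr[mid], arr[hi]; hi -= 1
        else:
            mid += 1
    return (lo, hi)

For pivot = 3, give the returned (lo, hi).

pivot = 3; lo=0, mid=0, hi=8
arr[mid]=20>3: swap arr[0],arr[8]; hi=7 → [16,15,10,14,3,11,18,6,20]
arr[mid]=16>3: swap arr[0],arr[7]; hi=6 → [6,15,10,14,3,11,18,16,20]
arr[mid]=6>3: swap arr[0],arr[6]; hi=5 → [18,15,10,14,3,11,6,16,20]
arr[mid]=18>3: swap arr[0],arr[5]; hi=4 → [11,15,10,14,3,18,6,16,20]
arr[mid]=11>3: swap arr[0],arr[4]; hi=3 → [3,15,10,14,11,18,6,16,20]
arr[mid]=3=3: mid=1
arr[mid]=15>3: swap arr[1],arr[3]; hi=2 → [3,14,10,15,11,18,6,16,20]
arr[mid]=14>3: swap arr[1],arr[2]; hi=1 → [3,10,14,15,11,18,6,16,20]
arr[mid]=10>3: swap arr[1],arr[1]; hi=0 → [3,10,14,15,11,18,6,16,20]
end: lo=0, hi=0; arr = [3,10,14,15,11,18,6,16,20]

(0, 0)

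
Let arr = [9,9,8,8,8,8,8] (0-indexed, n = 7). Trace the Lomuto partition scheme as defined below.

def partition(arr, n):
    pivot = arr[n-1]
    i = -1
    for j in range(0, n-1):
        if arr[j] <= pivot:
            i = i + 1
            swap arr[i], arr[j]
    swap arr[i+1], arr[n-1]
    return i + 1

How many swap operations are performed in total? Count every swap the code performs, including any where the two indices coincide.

5

pivot=8, i=-1
j=0: 9>8, skip
j=1: 9>8, skip
j=2: 8≤8, i=0, swap(0,2) ⇒ [8,9,9,8,8,8,8]
j=3: 8≤8, i=1, swap(1,3) ⇒ [8,8,9,9,8,8,8]
j=4: 8≤8, i=2, swap(2,4) ⇒ [8,8,8,9,9,8,8]
j=5: 8≤8, i=3, swap(3,5) ⇒ [8,8,8,8,9,9,8]
swap(4,6) ⇒ [8,8,8,8,8,9,9]; return 4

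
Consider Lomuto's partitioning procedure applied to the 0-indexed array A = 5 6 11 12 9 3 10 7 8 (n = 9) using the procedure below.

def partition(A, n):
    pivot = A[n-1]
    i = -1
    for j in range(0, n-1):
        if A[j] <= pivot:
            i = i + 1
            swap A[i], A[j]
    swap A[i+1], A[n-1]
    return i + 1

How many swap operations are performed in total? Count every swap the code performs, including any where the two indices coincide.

pivot = A[8] = 8; i = -1
j=0: A[0]=5 ≤ 8 → i=0, swap A[0],A[0] (no change) → 5 6 11 12 9 3 10 7 8
j=1: A[1]=6 ≤ 8 → i=1, swap A[1],A[1] (no change) → 5 6 11 12 9 3 10 7 8
j=2: A[2]=11 > 8 → no swap
j=3: A[3]=12 > 8 → no swap
j=4: A[4]=9 > 8 → no swap
j=5: A[5]=3 ≤ 8 → i=2, swap A[2],A[5] → 5 6 3 12 9 11 10 7 8
j=6: A[6]=10 > 8 → no swap
j=7: A[7]=7 ≤ 8 → i=3, swap A[3],A[7] → 5 6 3 7 9 11 10 12 8
final swap A[4],A[8] → 5 6 3 7 8 11 10 12 9; return 4

5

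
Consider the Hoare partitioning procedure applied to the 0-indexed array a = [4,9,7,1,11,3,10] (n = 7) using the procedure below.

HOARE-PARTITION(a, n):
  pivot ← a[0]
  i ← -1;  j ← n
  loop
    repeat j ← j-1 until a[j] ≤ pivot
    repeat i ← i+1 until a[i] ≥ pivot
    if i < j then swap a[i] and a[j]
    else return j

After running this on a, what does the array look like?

[3,1,7,9,11,4,10]

pivot = a[0] = 4; i = -1, j = 7
j→5 (a[5]=3≤4), i→0 (a[0]=4≥4); i<j, swap → [3,9,7,1,11,4,10]
j→3 (a[3]=1≤4), i→1 (a[1]=9≥4); i<j, swap → [3,1,7,9,11,4,10]
j→1, i→2; i≥j, return j=1. a = [3,1,7,9,11,4,10]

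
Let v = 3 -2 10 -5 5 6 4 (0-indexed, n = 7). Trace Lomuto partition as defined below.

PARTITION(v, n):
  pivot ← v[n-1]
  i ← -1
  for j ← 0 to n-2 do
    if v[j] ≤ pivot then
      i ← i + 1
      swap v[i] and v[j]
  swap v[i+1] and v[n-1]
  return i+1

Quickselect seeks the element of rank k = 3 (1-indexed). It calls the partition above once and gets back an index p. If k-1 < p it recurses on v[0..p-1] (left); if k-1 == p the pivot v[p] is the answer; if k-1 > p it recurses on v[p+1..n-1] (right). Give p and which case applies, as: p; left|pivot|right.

3; left

pivot=4, i=-1
j=0: 3≤4, i=0, swap(0,0) ⇒ 3 -2 10 -5 5 6 4
j=1: -2≤4, i=1, swap(1,1) ⇒ 3 -2 10 -5 5 6 4
j=2: 10>4, skip
j=3: -5≤4, i=2, swap(2,3) ⇒ 3 -2 -5 10 5 6 4
j=4: 5>4, skip
j=5: 6>4, skip
swap(3,6) ⇒ 3 -2 -5 4 5 6 10; return 3
p = 3; k-1 = 2 < 3 ⇒ left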